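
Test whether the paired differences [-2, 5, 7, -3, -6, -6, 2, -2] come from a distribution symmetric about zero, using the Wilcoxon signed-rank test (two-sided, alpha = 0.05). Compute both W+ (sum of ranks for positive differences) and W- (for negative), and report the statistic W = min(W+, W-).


Step 1: Drop any zero differences (none here) and take |d_i|.
|d| = [2, 5, 7, 3, 6, 6, 2, 2]
Step 2: Midrank |d_i| (ties get averaged ranks).
ranks: |2|->2, |5|->5, |7|->8, |3|->4, |6|->6.5, |6|->6.5, |2|->2, |2|->2
Step 3: Attach original signs; sum ranks with positive sign and with negative sign.
W+ = 5 + 8 + 2 = 15
W- = 2 + 4 + 6.5 + 6.5 + 2 = 21
(Check: W+ + W- = 36 should equal n(n+1)/2 = 36.)
Step 4: Test statistic W = min(W+, W-) = 15.
Step 5: Ties in |d|, so use the tie-corrected normal approximation.
        E[W] = n(n+1)/4 = 8*9/4 = 18.
        Tie groups: |d|=2 (t=3), |d|=6 (t=2); sum(t^3 - t) = 30.
        Var[W] = n(n+1)(2n+1)/24 - sum(t^3-t)/48 = 1224/24 - 30/48 = 50.375.
        z = (W - E[W]) / sqrt(Var[W]) = (15 - 18) / 7.0975 = -0.4227.
        Two-sided p = 2*Phi(z) = 0.672527.
Step 6: alpha = 0.05. fail to reject H0.

W+ = 15, W- = 21, W = min = 15, p = 0.672527, fail to reject H0.


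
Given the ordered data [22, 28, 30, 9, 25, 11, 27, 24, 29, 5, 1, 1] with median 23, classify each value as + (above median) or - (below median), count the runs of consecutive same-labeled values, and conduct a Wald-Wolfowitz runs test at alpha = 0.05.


Step 1: Compute median = 23; label A = above, B = below.
Labels in order: BAABABAAABBB  (n_A = 6, n_B = 6)
Step 2: Count runs R = 7.
Step 3: Under H0 (random ordering), E[R] = 2*n_A*n_B/(n_A+n_B) + 1 = 2*6*6/12 + 1 = 7.0000.
        Var[R] = 2*n_A*n_B*(2*n_A*n_B - n_A - n_B) / ((n_A+n_B)^2 * (n_A+n_B-1)) = 4320/1584 = 2.7273.
        SD[R] = 1.6514.
Step 4: R = E[R], so z = 0 with no continuity correction.
Step 5: Two-sided p-value via normal approximation = 2*(1 - Phi(|z|)) = 1.000000.
Step 6: alpha = 0.05. fail to reject H0.

R = 7, z = 0.0000, p = 1.000000, fail to reject H0.


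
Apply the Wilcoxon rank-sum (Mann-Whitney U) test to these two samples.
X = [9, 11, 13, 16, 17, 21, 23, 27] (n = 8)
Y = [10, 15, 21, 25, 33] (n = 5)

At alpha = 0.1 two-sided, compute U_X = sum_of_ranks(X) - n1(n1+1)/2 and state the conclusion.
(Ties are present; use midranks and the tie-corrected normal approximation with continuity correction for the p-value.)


Step 1: Combine and sort all 13 observations; assign midranks.
sorted (value, group): (9,X), (10,Y), (11,X), (13,X), (15,Y), (16,X), (17,X), (21,X), (21,Y), (23,X), (25,Y), (27,X), (33,Y)
ranks: 9->1, 10->2, 11->3, 13->4, 15->5, 16->6, 17->7, 21->8.5, 21->8.5, 23->10, 25->11, 27->12, 33->13
Step 2: Rank sum for X: R1 = 1 + 3 + 4 + 6 + 7 + 8.5 + 10 + 12 = 51.5.
Step 3: U_X = R1 - n1(n1+1)/2 = 51.5 - 8*9/2 = 51.5 - 36 = 15.5.
       U_Y = n1*n2 - U_X = 40 - 15.5 = 24.5.
Step 4: Ties are present, so use the tie-corrected normal approximation (with continuity correction) for the p-value.
Step 5: p-value = 0.557643; compare to alpha = 0.1. fail to reject H0.

U_X = 15.5, p = 0.557643, fail to reject H0 at alpha = 0.1.


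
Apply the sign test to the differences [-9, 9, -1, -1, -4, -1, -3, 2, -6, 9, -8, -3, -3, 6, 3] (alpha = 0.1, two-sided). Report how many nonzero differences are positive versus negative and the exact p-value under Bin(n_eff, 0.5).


Step 1: Discard zero differences. Original n = 15; n_eff = number of nonzero differences = 15.
Nonzero differences (with sign): -9, +9, -1, -1, -4, -1, -3, +2, -6, +9, -8, -3, -3, +6, +3
Step 2: Count signs: positive = 5, negative = 10.
Step 3: Under H0: P(positive) = 0.5, so the number of positives S ~ Bin(15, 0.5).
Step 4: Two-sided exact p-value = sum of Bin(15,0.5) probabilities at or below the observed probability = 0.301758.
Step 5: alpha = 0.1. fail to reject H0.

n_eff = 15, pos = 5, neg = 10, p = 0.301758, fail to reject H0.


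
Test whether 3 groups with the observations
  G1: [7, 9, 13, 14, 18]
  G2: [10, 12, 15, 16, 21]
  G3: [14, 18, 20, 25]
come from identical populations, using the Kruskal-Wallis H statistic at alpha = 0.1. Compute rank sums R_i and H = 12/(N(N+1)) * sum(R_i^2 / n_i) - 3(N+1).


Step 1: Combine all N = 14 observations and assign midranks.
sorted (value, group, rank): (7,G1,1), (9,G1,2), (10,G2,3), (12,G2,4), (13,G1,5), (14,G1,6.5), (14,G3,6.5), (15,G2,8), (16,G2,9), (18,G1,10.5), (18,G3,10.5), (20,G3,12), (21,G2,13), (25,G3,14)
Step 2: Sum ranks within each group.
R_1 = 25 (n_1 = 5)
R_2 = 37 (n_2 = 5)
R_3 = 43 (n_3 = 4)
Step 3: H = 12/(N(N+1)) * sum(R_i^2/n_i) - 3(N+1)
     = 12/(14*15) * (25^2/5 + 37^2/5 + 43^2/4) - 3*15
     = 0.057143 * 861.05 - 45
     = 4.202857.
Step 4: Ties present; correction factor C = 1 - 12/(14^3 - 14) = 0.995604. Corrected H = 4.202857 / 0.995604 = 4.221413.
Step 5: Under H0, H ~ chi^2(2); p-value = 0.121152.
Step 6: alpha = 0.1. fail to reject H0.

H = 4.2214, df = 2, p = 0.121152, fail to reject H0.


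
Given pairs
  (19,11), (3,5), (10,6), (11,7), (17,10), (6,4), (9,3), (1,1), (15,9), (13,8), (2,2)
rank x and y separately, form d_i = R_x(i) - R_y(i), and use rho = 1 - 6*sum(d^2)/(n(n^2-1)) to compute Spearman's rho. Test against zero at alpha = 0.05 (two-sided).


Step 1: Rank x and y separately (midranks; no ties here).
rank(x): 19->11, 3->3, 10->6, 11->7, 17->10, 6->4, 9->5, 1->1, 15->9, 13->8, 2->2
rank(y): 11->11, 5->5, 6->6, 7->7, 10->10, 4->4, 3->3, 1->1, 9->9, 8->8, 2->2
Step 2: d_i = R_x(i) - R_y(i); compute d_i^2.
  (11-11)^2=0, (3-5)^2=4, (6-6)^2=0, (7-7)^2=0, (10-10)^2=0, (4-4)^2=0, (5-3)^2=4, (1-1)^2=0, (9-9)^2=0, (8-8)^2=0, (2-2)^2=0
sum(d^2) = 8.
Step 3: rho = 1 - 6*8 / (11*(11^2 - 1)) = 1 - 48/1320 = 0.963636.
Step 4: Under H0, t = rho * sqrt((n-2)/(1-rho^2)) = 10.8186 ~ t(9).
Step 5: Two-sided p-value from the t-distribution with 9 df = 0.000002.
Step 6: alpha = 0.05. reject H0.

rho = 0.9636, p = 0.000002, reject H0 at alpha = 0.05.


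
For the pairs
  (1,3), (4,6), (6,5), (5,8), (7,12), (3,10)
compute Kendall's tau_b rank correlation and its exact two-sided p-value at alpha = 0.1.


Step 1: Enumerate the 15 unordered pairs (i,j) with i<j and classify each by sign(x_j-x_i) * sign(y_j-y_i).
  (1,2):dx=+3,dy=+3->C; (1,3):dx=+5,dy=+2->C; (1,4):dx=+4,dy=+5->C; (1,5):dx=+6,dy=+9->C
  (1,6):dx=+2,dy=+7->C; (2,3):dx=+2,dy=-1->D; (2,4):dx=+1,dy=+2->C; (2,5):dx=+3,dy=+6->C
  (2,6):dx=-1,dy=+4->D; (3,4):dx=-1,dy=+3->D; (3,5):dx=+1,dy=+7->C; (3,6):dx=-3,dy=+5->D
  (4,5):dx=+2,dy=+4->C; (4,6):dx=-2,dy=+2->D; (5,6):dx=-4,dy=-2->C
Step 2: C = 10, D = 5, total pairs = 15.
Step 3: tau = (C - D)/(n(n-1)/2) = (10 - 5)/15 = 0.333333.
Step 4: Exact two-sided p-value (enumerate n! = 720 permutations of y under H0): p = 0.469444.
Step 5: alpha = 0.1. fail to reject H0.

tau_b = 0.3333 (C=10, D=5), p = 0.469444, fail to reject H0.


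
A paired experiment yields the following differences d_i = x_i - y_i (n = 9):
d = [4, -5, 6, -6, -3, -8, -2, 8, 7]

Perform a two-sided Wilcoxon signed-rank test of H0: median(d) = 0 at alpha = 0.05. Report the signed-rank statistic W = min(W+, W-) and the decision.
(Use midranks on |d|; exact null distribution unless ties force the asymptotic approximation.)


Step 1: Drop any zero differences (none here) and take |d_i|.
|d| = [4, 5, 6, 6, 3, 8, 2, 8, 7]
Step 2: Midrank |d_i| (ties get averaged ranks).
ranks: |4|->3, |5|->4, |6|->5.5, |6|->5.5, |3|->2, |8|->8.5, |2|->1, |8|->8.5, |7|->7
Step 3: Attach original signs; sum ranks with positive sign and with negative sign.
W+ = 3 + 5.5 + 8.5 + 7 = 24
W- = 4 + 5.5 + 2 + 8.5 + 1 = 21
(Check: W+ + W- = 45 should equal n(n+1)/2 = 45.)
Step 4: Test statistic W = min(W+, W-) = 21.
Step 5: Ties in |d|, so use the tie-corrected normal approximation.
        E[W] = n(n+1)/4 = 9*10/4 = 22.5.
        Tie groups: |d|=6 (t=2), |d|=8 (t=2); sum(t^3 - t) = 12.
        Var[W] = n(n+1)(2n+1)/24 - sum(t^3-t)/48 = 1710/24 - 12/48 = 71.
        z = (W - E[W]) / sqrt(Var[W]) = (21 - 22.5) / 8.4261 = -0.1780.
        Two-sided p = 2*Phi(z) = 0.858709.
Step 6: alpha = 0.05. fail to reject H0.

W+ = 24, W- = 21, W = min = 21, p = 0.858709, fail to reject H0.


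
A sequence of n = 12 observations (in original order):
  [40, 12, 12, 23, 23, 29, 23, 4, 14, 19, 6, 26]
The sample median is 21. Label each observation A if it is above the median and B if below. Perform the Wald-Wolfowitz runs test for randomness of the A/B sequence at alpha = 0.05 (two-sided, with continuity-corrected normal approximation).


Step 1: Compute median = 21; label A = above, B = below.
Labels in order: ABBAAAABBBBA  (n_A = 6, n_B = 6)
Step 2: Count runs R = 5.
Step 3: Under H0 (random ordering), E[R] = 2*n_A*n_B/(n_A+n_B) + 1 = 2*6*6/12 + 1 = 7.0000.
        Var[R] = 2*n_A*n_B*(2*n_A*n_B - n_A - n_B) / ((n_A+n_B)^2 * (n_A+n_B-1)) = 4320/1584 = 2.7273.
        SD[R] = 1.6514.
Step 4: Continuity-corrected z = (R + 0.5 - E[R]) / SD[R] = (5 + 0.5 - 7.0000) / 1.6514 = -0.9083.
Step 5: Two-sided p-value via normal approximation = 2*(1 - Phi(|z|)) = 0.363722.
Step 6: alpha = 0.05. fail to reject H0.

R = 5, z = -0.9083, p = 0.363722, fail to reject H0.


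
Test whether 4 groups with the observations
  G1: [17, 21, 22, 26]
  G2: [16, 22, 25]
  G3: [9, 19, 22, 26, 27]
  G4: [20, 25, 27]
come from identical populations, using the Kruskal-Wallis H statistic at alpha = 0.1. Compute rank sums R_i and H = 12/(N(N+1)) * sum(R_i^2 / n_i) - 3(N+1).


Step 1: Combine all N = 15 observations and assign midranks.
sorted (value, group, rank): (9,G3,1), (16,G2,2), (17,G1,3), (19,G3,4), (20,G4,5), (21,G1,6), (22,G1,8), (22,G2,8), (22,G3,8), (25,G2,10.5), (25,G4,10.5), (26,G1,12.5), (26,G3,12.5), (27,G3,14.5), (27,G4,14.5)
Step 2: Sum ranks within each group.
R_1 = 29.5 (n_1 = 4)
R_2 = 20.5 (n_2 = 3)
R_3 = 40 (n_3 = 5)
R_4 = 30 (n_4 = 3)
Step 3: H = 12/(N(N+1)) * sum(R_i^2/n_i) - 3(N+1)
     = 12/(15*16) * (29.5^2/4 + 20.5^2/3 + 40^2/5 + 30^2/3) - 3*16
     = 0.050000 * 977.646 - 48
     = 0.882292.
Step 4: Ties present; correction factor C = 1 - 42/(15^3 - 15) = 0.987500. Corrected H = 0.882292 / 0.987500 = 0.893460.
Step 5: Under H0, H ~ chi^2(3); p-value = 0.827006.
Step 6: alpha = 0.1. fail to reject H0.

H = 0.8935, df = 3, p = 0.827006, fail to reject H0.


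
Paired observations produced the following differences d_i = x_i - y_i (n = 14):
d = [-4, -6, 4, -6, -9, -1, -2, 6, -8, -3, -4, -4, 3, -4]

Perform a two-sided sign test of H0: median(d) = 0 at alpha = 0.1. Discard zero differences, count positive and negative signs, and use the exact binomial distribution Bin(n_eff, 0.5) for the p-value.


Step 1: Discard zero differences. Original n = 14; n_eff = number of nonzero differences = 14.
Nonzero differences (with sign): -4, -6, +4, -6, -9, -1, -2, +6, -8, -3, -4, -4, +3, -4
Step 2: Count signs: positive = 3, negative = 11.
Step 3: Under H0: P(positive) = 0.5, so the number of positives S ~ Bin(14, 0.5).
Step 4: Two-sided exact p-value = sum of Bin(14,0.5) probabilities at or below the observed probability = 0.057373.
Step 5: alpha = 0.1. reject H0.

n_eff = 14, pos = 3, neg = 11, p = 0.057373, reject H0.


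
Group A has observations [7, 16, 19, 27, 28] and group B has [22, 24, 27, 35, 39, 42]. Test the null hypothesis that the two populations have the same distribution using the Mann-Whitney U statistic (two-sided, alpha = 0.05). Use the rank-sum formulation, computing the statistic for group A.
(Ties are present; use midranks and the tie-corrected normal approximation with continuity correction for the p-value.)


Step 1: Combine and sort all 11 observations; assign midranks.
sorted (value, group): (7,X), (16,X), (19,X), (22,Y), (24,Y), (27,X), (27,Y), (28,X), (35,Y), (39,Y), (42,Y)
ranks: 7->1, 16->2, 19->3, 22->4, 24->5, 27->6.5, 27->6.5, 28->8, 35->9, 39->10, 42->11
Step 2: Rank sum for X: R1 = 1 + 2 + 3 + 6.5 + 8 = 20.5.
Step 3: U_X = R1 - n1(n1+1)/2 = 20.5 - 5*6/2 = 20.5 - 15 = 5.5.
       U_Y = n1*n2 - U_X = 30 - 5.5 = 24.5.
Step 4: Ties are present, so use the tie-corrected normal approximation (with continuity correction) for the p-value.
Step 5: p-value = 0.099576; compare to alpha = 0.05. fail to reject H0.

U_X = 5.5, p = 0.099576, fail to reject H0 at alpha = 0.05.


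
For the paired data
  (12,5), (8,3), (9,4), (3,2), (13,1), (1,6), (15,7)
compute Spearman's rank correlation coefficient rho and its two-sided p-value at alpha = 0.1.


Step 1: Rank x and y separately (midranks; no ties here).
rank(x): 12->5, 8->3, 9->4, 3->2, 13->6, 1->1, 15->7
rank(y): 5->5, 3->3, 4->4, 2->2, 1->1, 6->6, 7->7
Step 2: d_i = R_x(i) - R_y(i); compute d_i^2.
  (5-5)^2=0, (3-3)^2=0, (4-4)^2=0, (2-2)^2=0, (6-1)^2=25, (1-6)^2=25, (7-7)^2=0
sum(d^2) = 50.
Step 3: rho = 1 - 6*50 / (7*(7^2 - 1)) = 1 - 300/336 = 0.107143.
Step 4: Under H0, t = rho * sqrt((n-2)/(1-rho^2)) = 0.2410 ~ t(5).
Step 5: Two-sided p-value from the t-distribution with 5 df = 0.819151.
Step 6: alpha = 0.1. fail to reject H0.

rho = 0.1071, p = 0.819151, fail to reject H0 at alpha = 0.1.


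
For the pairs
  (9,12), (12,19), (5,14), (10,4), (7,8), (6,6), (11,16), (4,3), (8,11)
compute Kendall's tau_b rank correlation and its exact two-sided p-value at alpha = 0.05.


Step 1: Enumerate the 36 unordered pairs (i,j) with i<j and classify each by sign(x_j-x_i) * sign(y_j-y_i).
  (1,2):dx=+3,dy=+7->C; (1,3):dx=-4,dy=+2->D; (1,4):dx=+1,dy=-8->D; (1,5):dx=-2,dy=-4->C
  (1,6):dx=-3,dy=-6->C; (1,7):dx=+2,dy=+4->C; (1,8):dx=-5,dy=-9->C; (1,9):dx=-1,dy=-1->C
  (2,3):dx=-7,dy=-5->C; (2,4):dx=-2,dy=-15->C; (2,5):dx=-5,dy=-11->C; (2,6):dx=-6,dy=-13->C
  (2,7):dx=-1,dy=-3->C; (2,8):dx=-8,dy=-16->C; (2,9):dx=-4,dy=-8->C; (3,4):dx=+5,dy=-10->D
  (3,5):dx=+2,dy=-6->D; (3,6):dx=+1,dy=-8->D; (3,7):dx=+6,dy=+2->C; (3,8):dx=-1,dy=-11->C
  (3,9):dx=+3,dy=-3->D; (4,5):dx=-3,dy=+4->D; (4,6):dx=-4,dy=+2->D; (4,7):dx=+1,dy=+12->C
  (4,8):dx=-6,dy=-1->C; (4,9):dx=-2,dy=+7->D; (5,6):dx=-1,dy=-2->C; (5,7):dx=+4,dy=+8->C
  (5,8):dx=-3,dy=-5->C; (5,9):dx=+1,dy=+3->C; (6,7):dx=+5,dy=+10->C; (6,8):dx=-2,dy=-3->C
  (6,9):dx=+2,dy=+5->C; (7,8):dx=-7,dy=-13->C; (7,9):dx=-3,dy=-5->C; (8,9):dx=+4,dy=+8->C
Step 2: C = 27, D = 9, total pairs = 36.
Step 3: tau = (C - D)/(n(n-1)/2) = (27 - 9)/36 = 0.500000.
Step 4: Exact two-sided p-value (enumerate n! = 362880 permutations of y under H0): p = 0.075176.
Step 5: alpha = 0.05. fail to reject H0.

tau_b = 0.5000 (C=27, D=9), p = 0.075176, fail to reject H0.


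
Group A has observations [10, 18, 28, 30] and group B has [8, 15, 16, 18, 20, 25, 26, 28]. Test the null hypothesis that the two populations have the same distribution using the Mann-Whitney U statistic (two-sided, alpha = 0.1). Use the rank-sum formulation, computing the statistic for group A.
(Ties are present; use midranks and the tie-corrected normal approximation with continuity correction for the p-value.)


Step 1: Combine and sort all 12 observations; assign midranks.
sorted (value, group): (8,Y), (10,X), (15,Y), (16,Y), (18,X), (18,Y), (20,Y), (25,Y), (26,Y), (28,X), (28,Y), (30,X)
ranks: 8->1, 10->2, 15->3, 16->4, 18->5.5, 18->5.5, 20->7, 25->8, 26->9, 28->10.5, 28->10.5, 30->12
Step 2: Rank sum for X: R1 = 2 + 5.5 + 10.5 + 12 = 30.
Step 3: U_X = R1 - n1(n1+1)/2 = 30 - 4*5/2 = 30 - 10 = 20.
       U_Y = n1*n2 - U_X = 32 - 20 = 12.
Step 4: Ties are present, so use the tie-corrected normal approximation (with continuity correction) for the p-value.
Step 5: p-value = 0.550818; compare to alpha = 0.1. fail to reject H0.

U_X = 20, p = 0.550818, fail to reject H0 at alpha = 0.1.


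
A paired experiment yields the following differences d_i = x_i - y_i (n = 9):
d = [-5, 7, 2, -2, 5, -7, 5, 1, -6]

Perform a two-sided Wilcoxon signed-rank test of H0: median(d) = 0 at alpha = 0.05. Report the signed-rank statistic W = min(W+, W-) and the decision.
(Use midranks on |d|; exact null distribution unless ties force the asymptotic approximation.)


Step 1: Drop any zero differences (none here) and take |d_i|.
|d| = [5, 7, 2, 2, 5, 7, 5, 1, 6]
Step 2: Midrank |d_i| (ties get averaged ranks).
ranks: |5|->5, |7|->8.5, |2|->2.5, |2|->2.5, |5|->5, |7|->8.5, |5|->5, |1|->1, |6|->7
Step 3: Attach original signs; sum ranks with positive sign and with negative sign.
W+ = 8.5 + 2.5 + 5 + 5 + 1 = 22
W- = 5 + 2.5 + 8.5 + 7 = 23
(Check: W+ + W- = 45 should equal n(n+1)/2 = 45.)
Step 4: Test statistic W = min(W+, W-) = 22.
Step 5: Ties in |d|, so use the tie-corrected normal approximation.
        E[W] = n(n+1)/4 = 9*10/4 = 22.5.
        Tie groups: |d|=2 (t=2), |d|=5 (t=3), |d|=7 (t=2); sum(t^3 - t) = 36.
        Var[W] = n(n+1)(2n+1)/24 - sum(t^3-t)/48 = 1710/24 - 36/48 = 70.5.
        z = (W - E[W]) / sqrt(Var[W]) = (22 - 22.5) / 8.3964 = -0.0595.
        Two-sided p = 2*Phi(z) = 0.952515.
Step 6: alpha = 0.05. fail to reject H0.

W+ = 22, W- = 23, W = min = 22, p = 0.952515, fail to reject H0.


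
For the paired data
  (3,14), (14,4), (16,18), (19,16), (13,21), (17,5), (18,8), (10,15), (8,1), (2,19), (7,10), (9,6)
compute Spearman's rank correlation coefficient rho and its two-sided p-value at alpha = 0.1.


Step 1: Rank x and y separately (midranks; no ties here).
rank(x): 3->2, 14->8, 16->9, 19->12, 13->7, 17->10, 18->11, 10->6, 8->4, 2->1, 7->3, 9->5
rank(y): 14->7, 4->2, 18->10, 16->9, 21->12, 5->3, 8->5, 15->8, 1->1, 19->11, 10->6, 6->4
Step 2: d_i = R_x(i) - R_y(i); compute d_i^2.
  (2-7)^2=25, (8-2)^2=36, (9-10)^2=1, (12-9)^2=9, (7-12)^2=25, (10-3)^2=49, (11-5)^2=36, (6-8)^2=4, (4-1)^2=9, (1-11)^2=100, (3-6)^2=9, (5-4)^2=1
sum(d^2) = 304.
Step 3: rho = 1 - 6*304 / (12*(12^2 - 1)) = 1 - 1824/1716 = -0.062937.
Step 4: Under H0, t = rho * sqrt((n-2)/(1-rho^2)) = -0.1994 ~ t(10).
Step 5: Two-sided p-value from the t-distribution with 10 df = 0.845931.
Step 6: alpha = 0.1. fail to reject H0.

rho = -0.0629, p = 0.845931, fail to reject H0 at alpha = 0.1.


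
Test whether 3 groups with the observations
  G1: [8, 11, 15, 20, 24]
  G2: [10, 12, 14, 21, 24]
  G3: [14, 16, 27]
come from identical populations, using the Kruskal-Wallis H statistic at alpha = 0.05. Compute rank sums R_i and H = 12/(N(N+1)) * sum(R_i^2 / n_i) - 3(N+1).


Step 1: Combine all N = 13 observations and assign midranks.
sorted (value, group, rank): (8,G1,1), (10,G2,2), (11,G1,3), (12,G2,4), (14,G2,5.5), (14,G3,5.5), (15,G1,7), (16,G3,8), (20,G1,9), (21,G2,10), (24,G1,11.5), (24,G2,11.5), (27,G3,13)
Step 2: Sum ranks within each group.
R_1 = 31.5 (n_1 = 5)
R_2 = 33 (n_2 = 5)
R_3 = 26.5 (n_3 = 3)
Step 3: H = 12/(N(N+1)) * sum(R_i^2/n_i) - 3(N+1)
     = 12/(13*14) * (31.5^2/5 + 33^2/5 + 26.5^2/3) - 3*14
     = 0.065934 * 650.333 - 42
     = 0.879121.
Step 4: Ties present; correction factor C = 1 - 12/(13^3 - 13) = 0.994505. Corrected H = 0.879121 / 0.994505 = 0.883978.
Step 5: Under H0, H ~ chi^2(2); p-value = 0.642757.
Step 6: alpha = 0.05. fail to reject H0.

H = 0.8840, df = 2, p = 0.642757, fail to reject H0.


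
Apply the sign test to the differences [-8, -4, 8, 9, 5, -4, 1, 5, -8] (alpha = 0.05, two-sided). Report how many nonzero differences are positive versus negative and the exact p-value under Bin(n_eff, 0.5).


Step 1: Discard zero differences. Original n = 9; n_eff = number of nonzero differences = 9.
Nonzero differences (with sign): -8, -4, +8, +9, +5, -4, +1, +5, -8
Step 2: Count signs: positive = 5, negative = 4.
Step 3: Under H0: P(positive) = 0.5, so the number of positives S ~ Bin(9, 0.5).
Step 4: Two-sided exact p-value = sum of Bin(9,0.5) probabilities at or below the observed probability = 1.000000.
Step 5: alpha = 0.05. fail to reject H0.

n_eff = 9, pos = 5, neg = 4, p = 1.000000, fail to reject H0.


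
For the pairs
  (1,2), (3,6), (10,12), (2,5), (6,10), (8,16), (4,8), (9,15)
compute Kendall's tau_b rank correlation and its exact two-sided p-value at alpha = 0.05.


Step 1: Enumerate the 28 unordered pairs (i,j) with i<j and classify each by sign(x_j-x_i) * sign(y_j-y_i).
  (1,2):dx=+2,dy=+4->C; (1,3):dx=+9,dy=+10->C; (1,4):dx=+1,dy=+3->C; (1,5):dx=+5,dy=+8->C
  (1,6):dx=+7,dy=+14->C; (1,7):dx=+3,dy=+6->C; (1,8):dx=+8,dy=+13->C; (2,3):dx=+7,dy=+6->C
  (2,4):dx=-1,dy=-1->C; (2,5):dx=+3,dy=+4->C; (2,6):dx=+5,dy=+10->C; (2,7):dx=+1,dy=+2->C
  (2,8):dx=+6,dy=+9->C; (3,4):dx=-8,dy=-7->C; (3,5):dx=-4,dy=-2->C; (3,6):dx=-2,dy=+4->D
  (3,7):dx=-6,dy=-4->C; (3,8):dx=-1,dy=+3->D; (4,5):dx=+4,dy=+5->C; (4,6):dx=+6,dy=+11->C
  (4,7):dx=+2,dy=+3->C; (4,8):dx=+7,dy=+10->C; (5,6):dx=+2,dy=+6->C; (5,7):dx=-2,dy=-2->C
  (5,8):dx=+3,dy=+5->C; (6,7):dx=-4,dy=-8->C; (6,8):dx=+1,dy=-1->D; (7,8):dx=+5,dy=+7->C
Step 2: C = 25, D = 3, total pairs = 28.
Step 3: tau = (C - D)/(n(n-1)/2) = (25 - 3)/28 = 0.785714.
Step 4: Exact two-sided p-value (enumerate n! = 40320 permutations of y under H0): p = 0.005506.
Step 5: alpha = 0.05. reject H0.

tau_b = 0.7857 (C=25, D=3), p = 0.005506, reject H0.


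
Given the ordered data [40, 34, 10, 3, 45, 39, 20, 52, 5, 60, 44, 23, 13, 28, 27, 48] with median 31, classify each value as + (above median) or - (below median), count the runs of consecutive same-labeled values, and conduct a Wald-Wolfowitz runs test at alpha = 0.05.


Step 1: Compute median = 31; label A = above, B = below.
Labels in order: AABBAABABAABBBBA  (n_A = 8, n_B = 8)
Step 2: Count runs R = 9.
Step 3: Under H0 (random ordering), E[R] = 2*n_A*n_B/(n_A+n_B) + 1 = 2*8*8/16 + 1 = 9.0000.
        Var[R] = 2*n_A*n_B*(2*n_A*n_B - n_A - n_B) / ((n_A+n_B)^2 * (n_A+n_B-1)) = 14336/3840 = 3.7333.
        SD[R] = 1.9322.
Step 4: R = E[R], so z = 0 with no continuity correction.
Step 5: Two-sided p-value via normal approximation = 2*(1 - Phi(|z|)) = 1.000000.
Step 6: alpha = 0.05. fail to reject H0.

R = 9, z = 0.0000, p = 1.000000, fail to reject H0.


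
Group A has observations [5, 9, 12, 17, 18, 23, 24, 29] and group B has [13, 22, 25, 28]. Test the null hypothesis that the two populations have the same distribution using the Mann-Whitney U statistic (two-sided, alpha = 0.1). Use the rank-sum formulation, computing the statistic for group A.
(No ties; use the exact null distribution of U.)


Step 1: Combine and sort all 12 observations; assign midranks.
sorted (value, group): (5,X), (9,X), (12,X), (13,Y), (17,X), (18,X), (22,Y), (23,X), (24,X), (25,Y), (28,Y), (29,X)
ranks: 5->1, 9->2, 12->3, 13->4, 17->5, 18->6, 22->7, 23->8, 24->9, 25->10, 28->11, 29->12
Step 2: Rank sum for X: R1 = 1 + 2 + 3 + 5 + 6 + 8 + 9 + 12 = 46.
Step 3: U_X = R1 - n1(n1+1)/2 = 46 - 8*9/2 = 46 - 36 = 10.
       U_Y = n1*n2 - U_X = 32 - 10 = 22.
Step 4: No ties, so the exact null distribution of U (based on enumerating the C(12,8) = 495 equally likely rank assignments) gives the two-sided p-value.
Step 5: p-value = 0.367677; compare to alpha = 0.1. fail to reject H0.

U_X = 10, p = 0.367677, fail to reject H0 at alpha = 0.1.


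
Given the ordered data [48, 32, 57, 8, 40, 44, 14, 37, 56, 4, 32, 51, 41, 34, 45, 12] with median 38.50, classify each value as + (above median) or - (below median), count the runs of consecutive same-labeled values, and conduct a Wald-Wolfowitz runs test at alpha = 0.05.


Step 1: Compute median = 38.50; label A = above, B = below.
Labels in order: ABABAABBABBAABAB  (n_A = 8, n_B = 8)
Step 2: Count runs R = 12.
Step 3: Under H0 (random ordering), E[R] = 2*n_A*n_B/(n_A+n_B) + 1 = 2*8*8/16 + 1 = 9.0000.
        Var[R] = 2*n_A*n_B*(2*n_A*n_B - n_A - n_B) / ((n_A+n_B)^2 * (n_A+n_B-1)) = 14336/3840 = 3.7333.
        SD[R] = 1.9322.
Step 4: Continuity-corrected z = (R - 0.5 - E[R]) / SD[R] = (12 - 0.5 - 9.0000) / 1.9322 = 1.2939.
Step 5: Two-sided p-value via normal approximation = 2*(1 - Phi(|z|)) = 0.195709.
Step 6: alpha = 0.05. fail to reject H0.

R = 12, z = 1.2939, p = 0.195709, fail to reject H0.


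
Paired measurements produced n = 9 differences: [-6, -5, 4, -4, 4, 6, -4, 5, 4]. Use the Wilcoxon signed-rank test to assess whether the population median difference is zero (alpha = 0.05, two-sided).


Step 1: Drop any zero differences (none here) and take |d_i|.
|d| = [6, 5, 4, 4, 4, 6, 4, 5, 4]
Step 2: Midrank |d_i| (ties get averaged ranks).
ranks: |6|->8.5, |5|->6.5, |4|->3, |4|->3, |4|->3, |6|->8.5, |4|->3, |5|->6.5, |4|->3
Step 3: Attach original signs; sum ranks with positive sign and with negative sign.
W+ = 3 + 3 + 8.5 + 6.5 + 3 = 24
W- = 8.5 + 6.5 + 3 + 3 = 21
(Check: W+ + W- = 45 should equal n(n+1)/2 = 45.)
Step 4: Test statistic W = min(W+, W-) = 21.
Step 5: Ties in |d|, so use the tie-corrected normal approximation.
        E[W] = n(n+1)/4 = 9*10/4 = 22.5.
        Tie groups: |d|=4 (t=5), |d|=5 (t=2), |d|=6 (t=2); sum(t^3 - t) = 132.
        Var[W] = n(n+1)(2n+1)/24 - sum(t^3-t)/48 = 1710/24 - 132/48 = 68.5.
        z = (W - E[W]) / sqrt(Var[W]) = (21 - 22.5) / 8.2765 = -0.1812.
        Two-sided p = 2*Phi(z) = 0.856182.
Step 6: alpha = 0.05. fail to reject H0.

W+ = 24, W- = 21, W = min = 21, p = 0.856182, fail to reject H0.


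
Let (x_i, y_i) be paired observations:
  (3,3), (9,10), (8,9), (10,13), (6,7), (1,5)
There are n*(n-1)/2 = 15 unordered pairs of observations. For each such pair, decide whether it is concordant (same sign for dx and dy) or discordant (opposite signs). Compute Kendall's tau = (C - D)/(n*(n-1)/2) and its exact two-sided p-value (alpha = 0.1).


Step 1: Enumerate the 15 unordered pairs (i,j) with i<j and classify each by sign(x_j-x_i) * sign(y_j-y_i).
  (1,2):dx=+6,dy=+7->C; (1,3):dx=+5,dy=+6->C; (1,4):dx=+7,dy=+10->C; (1,5):dx=+3,dy=+4->C
  (1,6):dx=-2,dy=+2->D; (2,3):dx=-1,dy=-1->C; (2,4):dx=+1,dy=+3->C; (2,5):dx=-3,dy=-3->C
  (2,6):dx=-8,dy=-5->C; (3,4):dx=+2,dy=+4->C; (3,5):dx=-2,dy=-2->C; (3,6):dx=-7,dy=-4->C
  (4,5):dx=-4,dy=-6->C; (4,6):dx=-9,dy=-8->C; (5,6):dx=-5,dy=-2->C
Step 2: C = 14, D = 1, total pairs = 15.
Step 3: tau = (C - D)/(n(n-1)/2) = (14 - 1)/15 = 0.866667.
Step 4: Exact two-sided p-value (enumerate n! = 720 permutations of y under H0): p = 0.016667.
Step 5: alpha = 0.1. reject H0.

tau_b = 0.8667 (C=14, D=1), p = 0.016667, reject H0.


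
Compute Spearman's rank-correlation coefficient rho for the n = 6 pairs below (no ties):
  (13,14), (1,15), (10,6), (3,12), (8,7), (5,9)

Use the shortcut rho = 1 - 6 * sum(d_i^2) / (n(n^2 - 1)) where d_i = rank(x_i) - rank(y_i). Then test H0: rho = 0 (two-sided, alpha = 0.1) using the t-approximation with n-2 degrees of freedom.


Step 1: Rank x and y separately (midranks; no ties here).
rank(x): 13->6, 1->1, 10->5, 3->2, 8->4, 5->3
rank(y): 14->5, 15->6, 6->1, 12->4, 7->2, 9->3
Step 2: d_i = R_x(i) - R_y(i); compute d_i^2.
  (6-5)^2=1, (1-6)^2=25, (5-1)^2=16, (2-4)^2=4, (4-2)^2=4, (3-3)^2=0
sum(d^2) = 50.
Step 3: rho = 1 - 6*50 / (6*(6^2 - 1)) = 1 - 300/210 = -0.428571.
Step 4: Under H0, t = rho * sqrt((n-2)/(1-rho^2)) = -0.9487 ~ t(4).
Step 5: Two-sided p-value from the t-distribution with 4 df = 0.396501.
Step 6: alpha = 0.1. fail to reject H0.

rho = -0.4286, p = 0.396501, fail to reject H0 at alpha = 0.1.


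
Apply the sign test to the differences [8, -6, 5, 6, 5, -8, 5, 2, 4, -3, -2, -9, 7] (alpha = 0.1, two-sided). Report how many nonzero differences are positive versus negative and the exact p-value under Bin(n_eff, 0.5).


Step 1: Discard zero differences. Original n = 13; n_eff = number of nonzero differences = 13.
Nonzero differences (with sign): +8, -6, +5, +6, +5, -8, +5, +2, +4, -3, -2, -9, +7
Step 2: Count signs: positive = 8, negative = 5.
Step 3: Under H0: P(positive) = 0.5, so the number of positives S ~ Bin(13, 0.5).
Step 4: Two-sided exact p-value = sum of Bin(13,0.5) probabilities at or below the observed probability = 0.581055.
Step 5: alpha = 0.1. fail to reject H0.

n_eff = 13, pos = 8, neg = 5, p = 0.581055, fail to reject H0.


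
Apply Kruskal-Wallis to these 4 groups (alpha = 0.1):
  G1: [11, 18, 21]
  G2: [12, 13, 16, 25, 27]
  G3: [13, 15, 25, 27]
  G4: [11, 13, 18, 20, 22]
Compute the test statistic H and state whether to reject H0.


Step 1: Combine all N = 17 observations and assign midranks.
sorted (value, group, rank): (11,G1,1.5), (11,G4,1.5), (12,G2,3), (13,G2,5), (13,G3,5), (13,G4,5), (15,G3,7), (16,G2,8), (18,G1,9.5), (18,G4,9.5), (20,G4,11), (21,G1,12), (22,G4,13), (25,G2,14.5), (25,G3,14.5), (27,G2,16.5), (27,G3,16.5)
Step 2: Sum ranks within each group.
R_1 = 23 (n_1 = 3)
R_2 = 47 (n_2 = 5)
R_3 = 43 (n_3 = 4)
R_4 = 40 (n_4 = 5)
Step 3: H = 12/(N(N+1)) * sum(R_i^2/n_i) - 3(N+1)
     = 12/(17*18) * (23^2/3 + 47^2/5 + 43^2/4 + 40^2/5) - 3*18
     = 0.039216 * 1400.38 - 54
     = 0.916993.
Step 4: Ties present; correction factor C = 1 - 48/(17^3 - 17) = 0.990196. Corrected H = 0.916993 / 0.990196 = 0.926073.
Step 5: Under H0, H ~ chi^2(3); p-value = 0.819132.
Step 6: alpha = 0.1. fail to reject H0.

H = 0.9261, df = 3, p = 0.819132, fail to reject H0.


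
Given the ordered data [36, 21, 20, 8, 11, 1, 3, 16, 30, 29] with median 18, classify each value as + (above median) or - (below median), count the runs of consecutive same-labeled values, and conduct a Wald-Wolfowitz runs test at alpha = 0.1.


Step 1: Compute median = 18; label A = above, B = below.
Labels in order: AAABBBBBAA  (n_A = 5, n_B = 5)
Step 2: Count runs R = 3.
Step 3: Under H0 (random ordering), E[R] = 2*n_A*n_B/(n_A+n_B) + 1 = 2*5*5/10 + 1 = 6.0000.
        Var[R] = 2*n_A*n_B*(2*n_A*n_B - n_A - n_B) / ((n_A+n_B)^2 * (n_A+n_B-1)) = 2000/900 = 2.2222.
        SD[R] = 1.4907.
Step 4: Continuity-corrected z = (R + 0.5 - E[R]) / SD[R] = (3 + 0.5 - 6.0000) / 1.4907 = -1.6771.
Step 5: Two-sided p-value via normal approximation = 2*(1 - Phi(|z|)) = 0.093533.
Step 6: alpha = 0.1. reject H0.

R = 3, z = -1.6771, p = 0.093533, reject H0.


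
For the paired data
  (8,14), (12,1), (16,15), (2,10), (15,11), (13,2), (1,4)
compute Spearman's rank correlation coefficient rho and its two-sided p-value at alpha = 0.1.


Step 1: Rank x and y separately (midranks; no ties here).
rank(x): 8->3, 12->4, 16->7, 2->2, 15->6, 13->5, 1->1
rank(y): 14->6, 1->1, 15->7, 10->4, 11->5, 2->2, 4->3
Step 2: d_i = R_x(i) - R_y(i); compute d_i^2.
  (3-6)^2=9, (4-1)^2=9, (7-7)^2=0, (2-4)^2=4, (6-5)^2=1, (5-2)^2=9, (1-3)^2=4
sum(d^2) = 36.
Step 3: rho = 1 - 6*36 / (7*(7^2 - 1)) = 1 - 216/336 = 0.357143.
Step 4: Under H0, t = rho * sqrt((n-2)/(1-rho^2)) = 0.8550 ~ t(5).
Step 5: Two-sided p-value from the t-distribution with 5 df = 0.431611.
Step 6: alpha = 0.1. fail to reject H0.

rho = 0.3571, p = 0.431611, fail to reject H0 at alpha = 0.1.


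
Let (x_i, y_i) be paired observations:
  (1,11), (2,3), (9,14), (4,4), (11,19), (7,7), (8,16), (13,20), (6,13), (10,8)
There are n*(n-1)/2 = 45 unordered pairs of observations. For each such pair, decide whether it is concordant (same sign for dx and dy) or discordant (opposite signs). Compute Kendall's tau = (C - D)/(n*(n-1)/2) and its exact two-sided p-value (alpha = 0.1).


Step 1: Enumerate the 45 unordered pairs (i,j) with i<j and classify each by sign(x_j-x_i) * sign(y_j-y_i).
  (1,2):dx=+1,dy=-8->D; (1,3):dx=+8,dy=+3->C; (1,4):dx=+3,dy=-7->D; (1,5):dx=+10,dy=+8->C
  (1,6):dx=+6,dy=-4->D; (1,7):dx=+7,dy=+5->C; (1,8):dx=+12,dy=+9->C; (1,9):dx=+5,dy=+2->C
  (1,10):dx=+9,dy=-3->D; (2,3):dx=+7,dy=+11->C; (2,4):dx=+2,dy=+1->C; (2,5):dx=+9,dy=+16->C
  (2,6):dx=+5,dy=+4->C; (2,7):dx=+6,dy=+13->C; (2,8):dx=+11,dy=+17->C; (2,9):dx=+4,dy=+10->C
  (2,10):dx=+8,dy=+5->C; (3,4):dx=-5,dy=-10->C; (3,5):dx=+2,dy=+5->C; (3,6):dx=-2,dy=-7->C
  (3,7):dx=-1,dy=+2->D; (3,8):dx=+4,dy=+6->C; (3,9):dx=-3,dy=-1->C; (3,10):dx=+1,dy=-6->D
  (4,5):dx=+7,dy=+15->C; (4,6):dx=+3,dy=+3->C; (4,7):dx=+4,dy=+12->C; (4,8):dx=+9,dy=+16->C
  (4,9):dx=+2,dy=+9->C; (4,10):dx=+6,dy=+4->C; (5,6):dx=-4,dy=-12->C; (5,7):dx=-3,dy=-3->C
  (5,8):dx=+2,dy=+1->C; (5,9):dx=-5,dy=-6->C; (5,10):dx=-1,dy=-11->C; (6,7):dx=+1,dy=+9->C
  (6,8):dx=+6,dy=+13->C; (6,9):dx=-1,dy=+6->D; (6,10):dx=+3,dy=+1->C; (7,8):dx=+5,dy=+4->C
  (7,9):dx=-2,dy=-3->C; (7,10):dx=+2,dy=-8->D; (8,9):dx=-7,dy=-7->C; (8,10):dx=-3,dy=-12->C
  (9,10):dx=+4,dy=-5->D
Step 2: C = 36, D = 9, total pairs = 45.
Step 3: tau = (C - D)/(n(n-1)/2) = (36 - 9)/45 = 0.600000.
Step 4: Exact two-sided p-value (enumerate n! = 3628800 permutations of y under H0): p = 0.016666.
Step 5: alpha = 0.1. reject H0.

tau_b = 0.6000 (C=36, D=9), p = 0.016666, reject H0.


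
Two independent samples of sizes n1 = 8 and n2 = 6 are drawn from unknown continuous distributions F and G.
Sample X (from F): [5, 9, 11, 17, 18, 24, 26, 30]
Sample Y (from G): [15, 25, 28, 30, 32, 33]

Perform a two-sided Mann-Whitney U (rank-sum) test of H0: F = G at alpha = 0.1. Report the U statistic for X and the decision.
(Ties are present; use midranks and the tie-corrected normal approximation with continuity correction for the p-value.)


Step 1: Combine and sort all 14 observations; assign midranks.
sorted (value, group): (5,X), (9,X), (11,X), (15,Y), (17,X), (18,X), (24,X), (25,Y), (26,X), (28,Y), (30,X), (30,Y), (32,Y), (33,Y)
ranks: 5->1, 9->2, 11->3, 15->4, 17->5, 18->6, 24->7, 25->8, 26->9, 28->10, 30->11.5, 30->11.5, 32->13, 33->14
Step 2: Rank sum for X: R1 = 1 + 2 + 3 + 5 + 6 + 7 + 9 + 11.5 = 44.5.
Step 3: U_X = R1 - n1(n1+1)/2 = 44.5 - 8*9/2 = 44.5 - 36 = 8.5.
       U_Y = n1*n2 - U_X = 48 - 8.5 = 39.5.
Step 4: Ties are present, so use the tie-corrected normal approximation (with continuity correction) for the p-value.
Step 5: p-value = 0.052547; compare to alpha = 0.1. reject H0.

U_X = 8.5, p = 0.052547, reject H0 at alpha = 0.1.


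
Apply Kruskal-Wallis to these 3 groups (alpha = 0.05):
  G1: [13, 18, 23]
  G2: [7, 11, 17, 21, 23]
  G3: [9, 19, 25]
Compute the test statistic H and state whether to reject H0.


Step 1: Combine all N = 11 observations and assign midranks.
sorted (value, group, rank): (7,G2,1), (9,G3,2), (11,G2,3), (13,G1,4), (17,G2,5), (18,G1,6), (19,G3,7), (21,G2,8), (23,G1,9.5), (23,G2,9.5), (25,G3,11)
Step 2: Sum ranks within each group.
R_1 = 19.5 (n_1 = 3)
R_2 = 26.5 (n_2 = 5)
R_3 = 20 (n_3 = 3)
Step 3: H = 12/(N(N+1)) * sum(R_i^2/n_i) - 3(N+1)
     = 12/(11*12) * (19.5^2/3 + 26.5^2/5 + 20^2/3) - 3*12
     = 0.090909 * 400.533 - 36
     = 0.412121.
Step 4: Ties present; correction factor C = 1 - 6/(11^3 - 11) = 0.995455. Corrected H = 0.412121 / 0.995455 = 0.414003.
Step 5: Under H0, H ~ chi^2(2); p-value = 0.813018.
Step 6: alpha = 0.05. fail to reject H0.

H = 0.4140, df = 2, p = 0.813018, fail to reject H0.


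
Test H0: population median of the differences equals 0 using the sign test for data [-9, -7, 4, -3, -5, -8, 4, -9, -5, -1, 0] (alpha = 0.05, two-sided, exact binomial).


Step 1: Discard zero differences. Original n = 11; n_eff = number of nonzero differences = 10.
Nonzero differences (with sign): -9, -7, +4, -3, -5, -8, +4, -9, -5, -1
Step 2: Count signs: positive = 2, negative = 8.
Step 3: Under H0: P(positive) = 0.5, so the number of positives S ~ Bin(10, 0.5).
Step 4: Two-sided exact p-value = sum of Bin(10,0.5) probabilities at or below the observed probability = 0.109375.
Step 5: alpha = 0.05. fail to reject H0.

n_eff = 10, pos = 2, neg = 8, p = 0.109375, fail to reject H0.


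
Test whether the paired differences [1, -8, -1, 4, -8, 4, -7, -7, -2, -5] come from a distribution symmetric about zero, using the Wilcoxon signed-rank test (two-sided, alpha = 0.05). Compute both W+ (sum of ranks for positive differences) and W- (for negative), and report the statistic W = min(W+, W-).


Step 1: Drop any zero differences (none here) and take |d_i|.
|d| = [1, 8, 1, 4, 8, 4, 7, 7, 2, 5]
Step 2: Midrank |d_i| (ties get averaged ranks).
ranks: |1|->1.5, |8|->9.5, |1|->1.5, |4|->4.5, |8|->9.5, |4|->4.5, |7|->7.5, |7|->7.5, |2|->3, |5|->6
Step 3: Attach original signs; sum ranks with positive sign and with negative sign.
W+ = 1.5 + 4.5 + 4.5 = 10.5
W- = 9.5 + 1.5 + 9.5 + 7.5 + 7.5 + 3 + 6 = 44.5
(Check: W+ + W- = 55 should equal n(n+1)/2 = 55.)
Step 4: Test statistic W = min(W+, W-) = 10.5.
Step 5: Ties in |d|, so use the tie-corrected normal approximation.
        E[W] = n(n+1)/4 = 10*11/4 = 27.5.
        Tie groups: |d|=1 (t=2), |d|=4 (t=2), |d|=7 (t=2), |d|=8 (t=2); sum(t^3 - t) = 24.
        Var[W] = n(n+1)(2n+1)/24 - sum(t^3-t)/48 = 2310/24 - 24/48 = 95.75.
        z = (W - E[W]) / sqrt(Var[W]) = (10.5 - 27.5) / 9.7852 = -1.7373.
        Two-sided p = 2*Phi(z) = 0.082331.
Step 6: alpha = 0.05. fail to reject H0.

W+ = 10.5, W- = 44.5, W = min = 10.5, p = 0.082331, fail to reject H0.


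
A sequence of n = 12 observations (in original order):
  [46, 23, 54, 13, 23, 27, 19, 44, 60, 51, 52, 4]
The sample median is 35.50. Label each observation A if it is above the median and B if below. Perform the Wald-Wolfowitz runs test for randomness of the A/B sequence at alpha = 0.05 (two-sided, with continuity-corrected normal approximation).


Step 1: Compute median = 35.50; label A = above, B = below.
Labels in order: ABABBBBAAAAB  (n_A = 6, n_B = 6)
Step 2: Count runs R = 6.
Step 3: Under H0 (random ordering), E[R] = 2*n_A*n_B/(n_A+n_B) + 1 = 2*6*6/12 + 1 = 7.0000.
        Var[R] = 2*n_A*n_B*(2*n_A*n_B - n_A - n_B) / ((n_A+n_B)^2 * (n_A+n_B-1)) = 4320/1584 = 2.7273.
        SD[R] = 1.6514.
Step 4: Continuity-corrected z = (R + 0.5 - E[R]) / SD[R] = (6 + 0.5 - 7.0000) / 1.6514 = -0.3028.
Step 5: Two-sided p-value via normal approximation = 2*(1 - Phi(|z|)) = 0.762069.
Step 6: alpha = 0.05. fail to reject H0.

R = 6, z = -0.3028, p = 0.762069, fail to reject H0.


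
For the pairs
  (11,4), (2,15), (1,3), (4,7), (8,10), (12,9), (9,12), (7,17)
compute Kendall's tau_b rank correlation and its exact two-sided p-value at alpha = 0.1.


Step 1: Enumerate the 28 unordered pairs (i,j) with i<j and classify each by sign(x_j-x_i) * sign(y_j-y_i).
  (1,2):dx=-9,dy=+11->D; (1,3):dx=-10,dy=-1->C; (1,4):dx=-7,dy=+3->D; (1,5):dx=-3,dy=+6->D
  (1,6):dx=+1,dy=+5->C; (1,7):dx=-2,dy=+8->D; (1,8):dx=-4,dy=+13->D; (2,3):dx=-1,dy=-12->C
  (2,4):dx=+2,dy=-8->D; (2,5):dx=+6,dy=-5->D; (2,6):dx=+10,dy=-6->D; (2,7):dx=+7,dy=-3->D
  (2,8):dx=+5,dy=+2->C; (3,4):dx=+3,dy=+4->C; (3,5):dx=+7,dy=+7->C; (3,6):dx=+11,dy=+6->C
  (3,7):dx=+8,dy=+9->C; (3,8):dx=+6,dy=+14->C; (4,5):dx=+4,dy=+3->C; (4,6):dx=+8,dy=+2->C
  (4,7):dx=+5,dy=+5->C; (4,8):dx=+3,dy=+10->C; (5,6):dx=+4,dy=-1->D; (5,7):dx=+1,dy=+2->C
  (5,8):dx=-1,dy=+7->D; (6,7):dx=-3,dy=+3->D; (6,8):dx=-5,dy=+8->D; (7,8):dx=-2,dy=+5->D
Step 2: C = 14, D = 14, total pairs = 28.
Step 3: tau = (C - D)/(n(n-1)/2) = (14 - 14)/28 = 0.000000.
Step 4: Exact two-sided p-value (enumerate n! = 40320 permutations of y under H0): p = 1.000000.
Step 5: alpha = 0.1. fail to reject H0.

tau_b = 0.0000 (C=14, D=14), p = 1.000000, fail to reject H0.


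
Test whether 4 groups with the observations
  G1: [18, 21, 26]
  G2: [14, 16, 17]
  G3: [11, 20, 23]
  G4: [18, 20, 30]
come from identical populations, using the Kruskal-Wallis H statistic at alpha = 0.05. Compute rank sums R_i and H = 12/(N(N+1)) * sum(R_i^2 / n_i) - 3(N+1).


Step 1: Combine all N = 12 observations and assign midranks.
sorted (value, group, rank): (11,G3,1), (14,G2,2), (16,G2,3), (17,G2,4), (18,G1,5.5), (18,G4,5.5), (20,G3,7.5), (20,G4,7.5), (21,G1,9), (23,G3,10), (26,G1,11), (30,G4,12)
Step 2: Sum ranks within each group.
R_1 = 25.5 (n_1 = 3)
R_2 = 9 (n_2 = 3)
R_3 = 18.5 (n_3 = 3)
R_4 = 25 (n_4 = 3)
Step 3: H = 12/(N(N+1)) * sum(R_i^2/n_i) - 3(N+1)
     = 12/(12*13) * (25.5^2/3 + 9^2/3 + 18.5^2/3 + 25^2/3) - 3*13
     = 0.076923 * 566.167 - 39
     = 4.551282.
Step 4: Ties present; correction factor C = 1 - 12/(12^3 - 12) = 0.993007. Corrected H = 4.551282 / 0.993007 = 4.583333.
Step 5: Under H0, H ~ chi^2(3); p-value = 0.204977.
Step 6: alpha = 0.05. fail to reject H0.

H = 4.5833, df = 3, p = 0.204977, fail to reject H0.


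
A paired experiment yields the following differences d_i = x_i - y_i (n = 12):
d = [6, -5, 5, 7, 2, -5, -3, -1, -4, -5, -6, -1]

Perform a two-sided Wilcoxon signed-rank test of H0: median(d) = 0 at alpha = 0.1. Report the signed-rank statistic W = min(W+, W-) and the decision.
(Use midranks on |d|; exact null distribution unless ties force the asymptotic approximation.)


Step 1: Drop any zero differences (none here) and take |d_i|.
|d| = [6, 5, 5, 7, 2, 5, 3, 1, 4, 5, 6, 1]
Step 2: Midrank |d_i| (ties get averaged ranks).
ranks: |6|->10.5, |5|->7.5, |5|->7.5, |7|->12, |2|->3, |5|->7.5, |3|->4, |1|->1.5, |4|->5, |5|->7.5, |6|->10.5, |1|->1.5
Step 3: Attach original signs; sum ranks with positive sign and with negative sign.
W+ = 10.5 + 7.5 + 12 + 3 = 33
W- = 7.5 + 7.5 + 4 + 1.5 + 5 + 7.5 + 10.5 + 1.5 = 45
(Check: W+ + W- = 78 should equal n(n+1)/2 = 78.)
Step 4: Test statistic W = min(W+, W-) = 33.
Step 5: Ties in |d|, so use the tie-corrected normal approximation.
        E[W] = n(n+1)/4 = 12*13/4 = 39.
        Tie groups: |d|=1 (t=2), |d|=5 (t=4), |d|=6 (t=2); sum(t^3 - t) = 72.
        Var[W] = n(n+1)(2n+1)/24 - sum(t^3-t)/48 = 3900/24 - 72/48 = 161.
        z = (W - E[W]) / sqrt(Var[W]) = (33 - 39) / 12.6886 = -0.4729.
        Two-sided p = 2*Phi(z) = 0.636309.
Step 6: alpha = 0.1. fail to reject H0.

W+ = 33, W- = 45, W = min = 33, p = 0.636309, fail to reject H0.
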